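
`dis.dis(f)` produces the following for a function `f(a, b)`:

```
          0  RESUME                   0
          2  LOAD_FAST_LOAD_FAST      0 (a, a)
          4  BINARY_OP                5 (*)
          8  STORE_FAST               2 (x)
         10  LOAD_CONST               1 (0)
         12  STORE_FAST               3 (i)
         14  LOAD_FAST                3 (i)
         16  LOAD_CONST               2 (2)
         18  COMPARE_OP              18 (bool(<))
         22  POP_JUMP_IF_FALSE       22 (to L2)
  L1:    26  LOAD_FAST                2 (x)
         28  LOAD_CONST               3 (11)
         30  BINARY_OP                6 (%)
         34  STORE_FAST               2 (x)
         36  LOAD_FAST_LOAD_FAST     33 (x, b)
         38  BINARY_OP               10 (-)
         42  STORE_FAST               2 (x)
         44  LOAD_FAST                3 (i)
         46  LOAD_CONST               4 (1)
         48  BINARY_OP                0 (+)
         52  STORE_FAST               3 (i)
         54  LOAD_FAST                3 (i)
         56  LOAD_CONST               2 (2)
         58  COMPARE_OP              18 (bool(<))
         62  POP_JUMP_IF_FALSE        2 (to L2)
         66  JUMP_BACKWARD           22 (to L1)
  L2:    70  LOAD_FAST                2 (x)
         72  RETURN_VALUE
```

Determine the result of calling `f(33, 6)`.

LOAD_FAST_LOAD_FAST a,a → push 33,33. Stack: [33, 33]
BINARY_OP * → 33 * 33 = 1089. Stack: [1089]
STORE_FAST x → x=1089. Stack: []
LOAD_CONST → push 0. Stack: [0]
STORE_FAST i → i=0. Stack: []
LOAD_FAST i → push 0. Stack: [0]
LOAD_CONST → push 2. Stack: [0, 2]
COMPARE_OP bool(<) → 0 vs 2 = True. Stack: [True]
POP_JUMP_IF_FALSE → pop True; no jump. Stack: []
LOAD_FAST x → push 1089. Stack: [1089]
LOAD_CONST → push 11. Stack: [1089, 11]
BINARY_OP % → 1089 % 11 = 0. Stack: [0]
STORE_FAST x → x=0. Stack: []
LOAD_FAST_LOAD_FAST x,b → push 0,6. Stack: [0, 6]
BINARY_OP - → 0 - 6 = -6. Stack: [-6]
STORE_FAST x → x=-6. Stack: []
LOAD_FAST i → push 0. Stack: [0]
LOAD_CONST → push 1. Stack: [0, 1]
BINARY_OP + → 0 + 1 = 1. Stack: [1]
STORE_FAST i → i=1. Stack: []
LOAD_FAST i → push 1. Stack: [1]
LOAD_CONST → push 2. Stack: [1, 2]
COMPARE_OP bool(<) → 1 vs 2 = True. Stack: [True]
POP_JUMP_IF_FALSE → pop True; no jump. Stack: []
LOAD_FAST x → push -6. Stack: [-6]
LOAD_CONST → push 11. Stack: [-6, 11]
BINARY_OP % → -6 % 11 = 5. Stack: [5]
STORE_FAST x → x=5. Stack: []
LOAD_FAST_LOAD_FAST x,b → push 5,6. Stack: [5, 6]
BINARY_OP - → 5 - 6 = -1. Stack: [-1]
STORE_FAST x → x=-1. Stack: []
LOAD_FAST i → push 1. Stack: [1]
LOAD_CONST → push 1. Stack: [1, 1]
BINARY_OP + → 1 + 1 = 2. Stack: [2]
STORE_FAST i → i=2. Stack: []
LOAD_FAST i → push 2. Stack: [2]
LOAD_CONST → push 2. Stack: [2, 2]
COMPARE_OP bool(<) → 2 vs 2 = False. Stack: [False]
POP_JUMP_IF_FALSE → pop False; jump. Stack: []
LOAD_FAST x → push -1. Stack: [-1]
RETURN_VALUE → return -1.

-1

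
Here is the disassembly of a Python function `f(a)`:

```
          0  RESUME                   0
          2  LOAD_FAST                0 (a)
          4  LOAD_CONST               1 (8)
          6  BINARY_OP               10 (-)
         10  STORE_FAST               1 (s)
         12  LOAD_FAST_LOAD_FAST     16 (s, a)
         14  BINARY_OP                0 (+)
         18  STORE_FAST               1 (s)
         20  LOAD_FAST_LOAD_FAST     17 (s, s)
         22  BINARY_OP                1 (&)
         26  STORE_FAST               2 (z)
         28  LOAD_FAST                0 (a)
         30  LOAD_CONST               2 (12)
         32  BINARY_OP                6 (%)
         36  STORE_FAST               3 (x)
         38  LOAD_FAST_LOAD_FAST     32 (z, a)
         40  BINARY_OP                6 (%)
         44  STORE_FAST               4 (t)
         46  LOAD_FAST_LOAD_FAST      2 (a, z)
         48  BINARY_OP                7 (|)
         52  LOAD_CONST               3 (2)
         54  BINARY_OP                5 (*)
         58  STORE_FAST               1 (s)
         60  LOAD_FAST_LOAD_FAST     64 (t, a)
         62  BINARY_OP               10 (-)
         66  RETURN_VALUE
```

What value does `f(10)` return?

LOAD_FAST a → push 10. Stack: [10]
LOAD_CONST → push 8. Stack: [10, 8]
BINARY_OP - → 10 - 8 = 2. Stack: [2]
STORE_FAST s → s=2. Stack: []
LOAD_FAST_LOAD_FAST s,a → push 2,10. Stack: [2, 10]
BINARY_OP + → 2 + 10 = 12. Stack: [12]
STORE_FAST s → s=12. Stack: []
LOAD_FAST_LOAD_FAST s,s → push 12,12. Stack: [12, 12]
BINARY_OP & → 12 & 12 = 12. Stack: [12]
STORE_FAST z → z=12. Stack: []
LOAD_FAST a → push 10. Stack: [10]
LOAD_CONST → push 12. Stack: [10, 12]
BINARY_OP % → 10 % 12 = 10. Stack: [10]
STORE_FAST x → x=10. Stack: []
LOAD_FAST_LOAD_FAST z,a → push 12,10. Stack: [12, 10]
BINARY_OP % → 12 % 10 = 2. Stack: [2]
STORE_FAST t → t=2. Stack: []
LOAD_FAST_LOAD_FAST a,z → push 10,12. Stack: [10, 12]
BINARY_OP | → 10 | 12 = 14. Stack: [14]
LOAD_CONST → push 2. Stack: [14, 2]
BINARY_OP * → 14 * 2 = 28. Stack: [28]
STORE_FAST s → s=28. Stack: []
LOAD_FAST_LOAD_FAST t,a → push 2,10. Stack: [2, 10]
BINARY_OP - → 2 - 10 = -8. Stack: [-8]
RETURN_VALUE → return -8.

-8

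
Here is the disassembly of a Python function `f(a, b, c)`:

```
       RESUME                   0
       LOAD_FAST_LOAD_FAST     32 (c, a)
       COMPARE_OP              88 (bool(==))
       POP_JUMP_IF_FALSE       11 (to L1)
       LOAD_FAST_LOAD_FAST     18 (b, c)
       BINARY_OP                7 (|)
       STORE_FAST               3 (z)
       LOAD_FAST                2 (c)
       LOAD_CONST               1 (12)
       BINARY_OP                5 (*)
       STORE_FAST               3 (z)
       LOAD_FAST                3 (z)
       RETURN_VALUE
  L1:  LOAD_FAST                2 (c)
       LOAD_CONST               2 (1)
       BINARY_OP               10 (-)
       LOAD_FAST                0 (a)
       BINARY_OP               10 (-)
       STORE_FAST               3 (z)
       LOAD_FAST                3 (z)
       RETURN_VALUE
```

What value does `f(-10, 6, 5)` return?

LOAD_FAST_LOAD_FAST c,a → push 5,-10. Stack: [5, -10]
COMPARE_OP bool(==) → 5 vs -10 = False. Stack: [False]
POP_JUMP_IF_FALSE → pop False; jump. Stack: []
LOAD_FAST c → push 5. Stack: [5]
LOAD_CONST → push 1. Stack: [5, 1]
BINARY_OP - → 5 - 1 = 4. Stack: [4]
LOAD_FAST a → push -10. Stack: [4, -10]
BINARY_OP - → 4 - -10 = 14. Stack: [14]
STORE_FAST z → z=14. Stack: []
LOAD_FAST z → push 14. Stack: [14]
RETURN_VALUE → return 14.

14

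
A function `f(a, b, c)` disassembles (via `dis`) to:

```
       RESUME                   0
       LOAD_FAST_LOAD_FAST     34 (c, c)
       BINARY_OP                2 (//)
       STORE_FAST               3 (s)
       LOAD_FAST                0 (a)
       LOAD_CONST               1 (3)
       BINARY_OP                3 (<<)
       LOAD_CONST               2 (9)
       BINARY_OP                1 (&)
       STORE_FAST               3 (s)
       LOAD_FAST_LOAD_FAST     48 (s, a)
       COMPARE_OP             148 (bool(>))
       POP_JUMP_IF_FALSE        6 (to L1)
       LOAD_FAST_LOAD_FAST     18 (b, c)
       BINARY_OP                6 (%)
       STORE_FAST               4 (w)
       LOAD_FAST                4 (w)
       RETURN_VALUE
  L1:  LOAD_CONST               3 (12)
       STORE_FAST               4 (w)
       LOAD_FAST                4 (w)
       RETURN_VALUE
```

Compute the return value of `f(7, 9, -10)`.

LOAD_FAST_LOAD_FAST c,c → push -10,-10. Stack: [-10, -10]
BINARY_OP // → -10 // -10 = 1. Stack: [1]
STORE_FAST s → s=1. Stack: []
LOAD_FAST a → push 7. Stack: [7]
LOAD_CONST → push 3. Stack: [7, 3]
BINARY_OP << → 7 << 3 = 56. Stack: [56]
LOAD_CONST → push 9. Stack: [56, 9]
BINARY_OP & → 56 & 9 = 8. Stack: [8]
STORE_FAST s → s=8. Stack: []
LOAD_FAST_LOAD_FAST s,a → push 8,7. Stack: [8, 7]
COMPARE_OP bool(>) → 8 vs 7 = True. Stack: [True]
POP_JUMP_IF_FALSE → pop True; no jump. Stack: []
LOAD_FAST_LOAD_FAST b,c → push 9,-10. Stack: [9, -10]
BINARY_OP % → 9 % -10 = -1. Stack: [-1]
STORE_FAST w → w=-1. Stack: []
LOAD_FAST w → push -1. Stack: [-1]
RETURN_VALUE → return -1.

-1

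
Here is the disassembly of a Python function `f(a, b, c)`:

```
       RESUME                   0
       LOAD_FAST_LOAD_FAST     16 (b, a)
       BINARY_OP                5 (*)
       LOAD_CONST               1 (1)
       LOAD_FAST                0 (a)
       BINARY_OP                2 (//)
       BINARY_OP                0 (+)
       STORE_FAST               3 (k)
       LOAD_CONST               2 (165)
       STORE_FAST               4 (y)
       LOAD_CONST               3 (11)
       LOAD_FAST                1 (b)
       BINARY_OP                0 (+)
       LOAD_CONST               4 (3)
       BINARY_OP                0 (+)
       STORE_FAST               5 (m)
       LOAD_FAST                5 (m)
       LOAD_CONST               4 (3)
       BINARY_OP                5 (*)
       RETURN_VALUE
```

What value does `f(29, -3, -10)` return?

LOAD_FAST_LOAD_FAST b,a → push -3,29. Stack: [-3, 29]
BINARY_OP * → -3 * 29 = -87. Stack: [-87]
LOAD_CONST → push 1. Stack: [-87, 1]
LOAD_FAST a → push 29. Stack: [-87, 1, 29]
BINARY_OP // → 1 // 29 = 0. Stack: [-87, 0]
BINARY_OP + → -87 + 0 = -87. Stack: [-87]
STORE_FAST k → k=-87. Stack: []
LOAD_CONST → push 165. Stack: [165]
STORE_FAST y → y=165. Stack: []
LOAD_CONST → push 11. Stack: [11]
LOAD_FAST b → push -3. Stack: [11, -3]
BINARY_OP + → 11 + -3 = 8. Stack: [8]
LOAD_CONST → push 3. Stack: [8, 3]
BINARY_OP + → 8 + 3 = 11. Stack: [11]
STORE_FAST m → m=11. Stack: []
LOAD_FAST m → push 11. Stack: [11]
LOAD_CONST → push 3. Stack: [11, 3]
BINARY_OP * → 11 * 3 = 33. Stack: [33]
RETURN_VALUE → return 33.

33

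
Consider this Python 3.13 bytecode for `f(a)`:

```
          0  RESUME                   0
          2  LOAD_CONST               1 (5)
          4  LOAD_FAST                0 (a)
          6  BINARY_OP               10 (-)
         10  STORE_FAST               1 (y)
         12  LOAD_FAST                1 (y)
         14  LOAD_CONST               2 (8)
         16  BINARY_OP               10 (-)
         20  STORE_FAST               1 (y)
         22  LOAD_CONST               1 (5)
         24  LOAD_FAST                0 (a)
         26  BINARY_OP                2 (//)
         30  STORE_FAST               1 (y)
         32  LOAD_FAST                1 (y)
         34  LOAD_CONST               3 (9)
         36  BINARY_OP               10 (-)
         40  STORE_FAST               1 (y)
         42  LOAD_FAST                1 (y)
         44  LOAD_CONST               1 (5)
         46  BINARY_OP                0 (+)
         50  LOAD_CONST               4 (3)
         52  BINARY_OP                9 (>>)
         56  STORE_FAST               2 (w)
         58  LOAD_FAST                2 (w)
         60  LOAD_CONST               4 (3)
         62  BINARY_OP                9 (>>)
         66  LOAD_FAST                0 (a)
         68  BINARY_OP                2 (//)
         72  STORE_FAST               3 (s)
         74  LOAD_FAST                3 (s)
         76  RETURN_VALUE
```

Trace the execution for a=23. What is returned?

-1

LOAD_CONST → push 5. Stack: [5]
LOAD_FAST a → push 23. Stack: [5, 23]
BINARY_OP - → 5 - 23 = -18. Stack: [-18]
STORE_FAST y → y=-18. Stack: []
LOAD_FAST y → push -18. Stack: [-18]
LOAD_CONST → push 8. Stack: [-18, 8]
BINARY_OP - → -18 - 8 = -26. Stack: [-26]
STORE_FAST y → y=-26. Stack: []
LOAD_CONST → push 5. Stack: [5]
LOAD_FAST a → push 23. Stack: [5, 23]
BINARY_OP // → 5 // 23 = 0. Stack: [0]
STORE_FAST y → y=0. Stack: []
LOAD_FAST y → push 0. Stack: [0]
LOAD_CONST → push 9. Stack: [0, 9]
BINARY_OP - → 0 - 9 = -9. Stack: [-9]
STORE_FAST y → y=-9. Stack: []
LOAD_FAST y → push -9. Stack: [-9]
LOAD_CONST → push 5. Stack: [-9, 5]
BINARY_OP + → -9 + 5 = -4. Stack: [-4]
LOAD_CONST → push 3. Stack: [-4, 3]
BINARY_OP >> → -4 >> 3 = -1. Stack: [-1]
STORE_FAST w → w=-1. Stack: []
LOAD_FAST w → push -1. Stack: [-1]
LOAD_CONST → push 3. Stack: [-1, 3]
BINARY_OP >> → -1 >> 3 = -1. Stack: [-1]
LOAD_FAST a → push 23. Stack: [-1, 23]
BINARY_OP // → -1 // 23 = -1. Stack: [-1]
STORE_FAST s → s=-1. Stack: []
LOAD_FAST s → push -1. Stack: [-1]
RETURN_VALUE → return -1.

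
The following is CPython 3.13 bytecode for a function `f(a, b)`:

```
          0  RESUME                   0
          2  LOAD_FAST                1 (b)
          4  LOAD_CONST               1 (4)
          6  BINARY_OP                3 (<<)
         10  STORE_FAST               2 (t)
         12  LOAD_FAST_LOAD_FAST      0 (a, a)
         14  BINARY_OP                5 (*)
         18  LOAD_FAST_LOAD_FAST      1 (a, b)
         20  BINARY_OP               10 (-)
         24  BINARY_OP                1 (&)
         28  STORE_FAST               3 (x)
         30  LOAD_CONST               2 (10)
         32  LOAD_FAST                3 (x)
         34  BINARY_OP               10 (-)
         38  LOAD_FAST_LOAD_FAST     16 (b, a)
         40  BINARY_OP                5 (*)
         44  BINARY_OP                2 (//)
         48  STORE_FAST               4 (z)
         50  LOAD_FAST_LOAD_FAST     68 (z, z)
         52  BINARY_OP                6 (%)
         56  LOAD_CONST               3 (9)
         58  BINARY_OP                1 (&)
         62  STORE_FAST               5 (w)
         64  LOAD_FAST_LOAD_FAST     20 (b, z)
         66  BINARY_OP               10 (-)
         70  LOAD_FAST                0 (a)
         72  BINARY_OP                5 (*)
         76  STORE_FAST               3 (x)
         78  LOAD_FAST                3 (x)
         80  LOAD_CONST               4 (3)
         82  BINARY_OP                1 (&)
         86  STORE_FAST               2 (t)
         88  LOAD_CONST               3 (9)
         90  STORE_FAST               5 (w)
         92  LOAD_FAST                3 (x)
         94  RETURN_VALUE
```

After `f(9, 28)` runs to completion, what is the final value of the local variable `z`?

-1

LOAD_FAST b → push 28. Stack: [28]
LOAD_CONST → push 4. Stack: [28, 4]
BINARY_OP << → 28 << 4 = 448. Stack: [448]
STORE_FAST t → t=448. Stack: []
LOAD_FAST_LOAD_FAST a,a → push 9,9. Stack: [9, 9]
BINARY_OP * → 9 * 9 = 81. Stack: [81]
LOAD_FAST_LOAD_FAST a,b → push 9,28. Stack: [81, 9, 28]
BINARY_OP - → 9 - 28 = -19. Stack: [81, -19]
BINARY_OP & → 81 & -19 = 65. Stack: [65]
STORE_FAST x → x=65. Stack: []
LOAD_CONST → push 10. Stack: [10]
LOAD_FAST x → push 65. Stack: [10, 65]
BINARY_OP - → 10 - 65 = -55. Stack: [-55]
LOAD_FAST_LOAD_FAST b,a → push 28,9. Stack: [-55, 28, 9]
BINARY_OP * → 28 * 9 = 252. Stack: [-55, 252]
BINARY_OP // → -55 // 252 = -1. Stack: [-1]
STORE_FAST z → z=-1. Stack: []
LOAD_FAST_LOAD_FAST z,z → push -1,-1. Stack: [-1, -1]
BINARY_OP % → -1 % -1 = 0. Stack: [0]
LOAD_CONST → push 9. Stack: [0, 9]
BINARY_OP & → 0 & 9 = 0. Stack: [0]
STORE_FAST w → w=0. Stack: []
LOAD_FAST_LOAD_FAST b,z → push 28,-1. Stack: [28, -1]
BINARY_OP - → 28 - -1 = 29. Stack: [29]
LOAD_FAST a → push 9. Stack: [29, 9]
BINARY_OP * → 29 * 9 = 261. Stack: [261]
STORE_FAST x → x=261. Stack: []
LOAD_FAST x → push 261. Stack: [261]
LOAD_CONST → push 3. Stack: [261, 3]
BINARY_OP & → 261 & 3 = 1. Stack: [1]
STORE_FAST t → t=1. Stack: []
LOAD_CONST → push 9. Stack: [9]
STORE_FAST w → w=9. Stack: []
LOAD_FAST x → push 261. Stack: [261]
RETURN_VALUE → return 261.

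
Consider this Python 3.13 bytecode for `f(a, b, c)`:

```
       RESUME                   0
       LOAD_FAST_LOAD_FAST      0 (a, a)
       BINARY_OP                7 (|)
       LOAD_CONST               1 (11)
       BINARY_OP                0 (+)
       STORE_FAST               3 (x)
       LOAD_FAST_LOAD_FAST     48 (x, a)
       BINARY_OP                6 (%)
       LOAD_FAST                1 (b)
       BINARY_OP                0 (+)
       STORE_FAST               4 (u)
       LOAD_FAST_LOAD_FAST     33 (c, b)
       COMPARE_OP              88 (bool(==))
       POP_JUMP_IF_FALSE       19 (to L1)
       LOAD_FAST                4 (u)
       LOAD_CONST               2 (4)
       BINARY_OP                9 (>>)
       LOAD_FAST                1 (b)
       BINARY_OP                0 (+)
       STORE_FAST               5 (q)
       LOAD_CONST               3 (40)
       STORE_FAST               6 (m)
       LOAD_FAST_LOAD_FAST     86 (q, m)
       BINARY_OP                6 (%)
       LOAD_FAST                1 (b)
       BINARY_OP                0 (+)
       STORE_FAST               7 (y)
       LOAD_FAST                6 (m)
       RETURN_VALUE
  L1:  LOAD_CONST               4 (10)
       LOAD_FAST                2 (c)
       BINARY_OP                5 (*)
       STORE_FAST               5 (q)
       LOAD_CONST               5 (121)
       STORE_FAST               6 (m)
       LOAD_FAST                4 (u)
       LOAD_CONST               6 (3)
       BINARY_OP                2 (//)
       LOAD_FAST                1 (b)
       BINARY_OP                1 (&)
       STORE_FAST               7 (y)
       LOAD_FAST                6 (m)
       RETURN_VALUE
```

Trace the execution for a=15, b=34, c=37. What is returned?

LOAD_FAST_LOAD_FAST a,a → push 15,15. Stack: [15, 15]
BINARY_OP | → 15 | 15 = 15. Stack: [15]
LOAD_CONST → push 11. Stack: [15, 11]
BINARY_OP + → 15 + 11 = 26. Stack: [26]
STORE_FAST x → x=26. Stack: []
LOAD_FAST_LOAD_FAST x,a → push 26,15. Stack: [26, 15]
BINARY_OP % → 26 % 15 = 11. Stack: [11]
LOAD_FAST b → push 34. Stack: [11, 34]
BINARY_OP + → 11 + 34 = 45. Stack: [45]
STORE_FAST u → u=45. Stack: []
LOAD_FAST_LOAD_FAST c,b → push 37,34. Stack: [37, 34]
COMPARE_OP bool(==) → 37 vs 34 = False. Stack: [False]
POP_JUMP_IF_FALSE → pop False; jump. Stack: []
LOAD_CONST → push 10. Stack: [10]
LOAD_FAST c → push 37. Stack: [10, 37]
BINARY_OP * → 10 * 37 = 370. Stack: [370]
STORE_FAST q → q=370. Stack: []
LOAD_CONST → push 121. Stack: [121]
STORE_FAST m → m=121. Stack: []
LOAD_FAST u → push 45. Stack: [45]
LOAD_CONST → push 3. Stack: [45, 3]
BINARY_OP // → 45 // 3 = 15. Stack: [15]
LOAD_FAST b → push 34. Stack: [15, 34]
BINARY_OP & → 15 & 34 = 2. Stack: [2]
STORE_FAST y → y=2. Stack: []
LOAD_FAST m → push 121. Stack: [121]
RETURN_VALUE → return 121.

121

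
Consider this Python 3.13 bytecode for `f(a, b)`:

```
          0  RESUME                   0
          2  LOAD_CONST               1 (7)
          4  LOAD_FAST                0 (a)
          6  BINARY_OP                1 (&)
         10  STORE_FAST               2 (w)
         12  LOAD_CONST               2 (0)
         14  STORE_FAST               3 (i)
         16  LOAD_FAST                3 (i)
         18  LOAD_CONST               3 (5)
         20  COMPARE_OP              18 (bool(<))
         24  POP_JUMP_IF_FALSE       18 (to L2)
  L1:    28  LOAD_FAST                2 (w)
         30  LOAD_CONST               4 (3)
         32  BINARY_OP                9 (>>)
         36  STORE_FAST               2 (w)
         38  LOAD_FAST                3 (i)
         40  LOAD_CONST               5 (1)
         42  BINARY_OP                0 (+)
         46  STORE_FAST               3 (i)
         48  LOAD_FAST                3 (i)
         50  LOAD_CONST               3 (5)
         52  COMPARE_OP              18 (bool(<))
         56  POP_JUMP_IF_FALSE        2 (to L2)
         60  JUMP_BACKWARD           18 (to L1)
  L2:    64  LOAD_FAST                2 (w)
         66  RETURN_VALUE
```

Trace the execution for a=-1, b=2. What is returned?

LOAD_CONST → push 7
LOAD_FAST a → push -1
BINARY_OP & → 7 & -1 = 7
STORE_FAST w → w=7
LOAD_CONST → push 0
STORE_FAST i → i=0
LOAD_FAST i → push 0
LOAD_CONST → push 5
COMPARE_OP bool(<) → 0 vs 5 = True
POP_JUMP_IF_FALSE → pop True; no jump
LOAD_FAST w → push 7
LOAD_CONST → push 3
BINARY_OP >> → 7 >> 3 = 0
STORE_FAST w → w=0
LOAD_FAST i → push 0
LOAD_CONST → push 1
BINARY_OP + → 0 + 1 = 1
STORE_FAST i → i=1
LOAD_FAST i → push 1
LOAD_CONST → push 5
COMPARE_OP bool(<) → 1 vs 5 = True
POP_JUMP_IF_FALSE → pop True; no jump
LOAD_FAST w → push 0
LOAD_CONST → push 3
BINARY_OP >> → 0 >> 3 = 0
STORE_FAST w → w=0
LOAD_FAST i → push 1
LOAD_CONST → push 1
BINARY_OP + → 1 + 1 = 2
STORE_FAST i → i=2
LOAD_FAST i → push 2
LOAD_CONST → push 5
COMPARE_OP bool(<) → 2 vs 5 = True
POP_JUMP_IF_FALSE → pop True; no jump
LOAD_FAST w → push 0
LOAD_CONST → push 3
BINARY_OP >> → 0 >> 3 = 0
STORE_FAST w → w=0
LOAD_FAST i → push 2
LOAD_CONST → push 1
BINARY_OP + → 2 + 1 = 3
STORE_FAST i → i=3
LOAD_FAST i → push 3
LOAD_CONST → push 5
COMPARE_OP bool(<) → 3 vs 5 = True
POP_JUMP_IF_FALSE → pop True; no jump
LOAD_FAST w → push 0
LOAD_CONST → push 3
BINARY_OP >> → 0 >> 3 = 0
STORE_FAST w → w=0
LOAD_FAST i → push 3
LOAD_CONST → push 1
BINARY_OP + → 3 + 1 = 4
STORE_FAST i → i=4
LOAD_FAST i → push 4
LOAD_CONST → push 5
COMPARE_OP bool(<) → 4 vs 5 = True
POP_JUMP_IF_FALSE → pop True; no jump
LOAD_FAST w → push 0
LOAD_CONST → push 3
BINARY_OP >> → 0 >> 3 = 0
STORE_FAST w → w=0
LOAD_FAST i → push 4
LOAD_CONST → push 1
BINARY_OP + → 4 + 1 = 5
STORE_FAST i → i=5
LOAD_FAST i → push 5
LOAD_CONST → push 5
COMPARE_OP bool(<) → 5 vs 5 = False
POP_JUMP_IF_FALSE → pop False; jump
LOAD_FAST w → push 0
RETURN_VALUE → return 0.

0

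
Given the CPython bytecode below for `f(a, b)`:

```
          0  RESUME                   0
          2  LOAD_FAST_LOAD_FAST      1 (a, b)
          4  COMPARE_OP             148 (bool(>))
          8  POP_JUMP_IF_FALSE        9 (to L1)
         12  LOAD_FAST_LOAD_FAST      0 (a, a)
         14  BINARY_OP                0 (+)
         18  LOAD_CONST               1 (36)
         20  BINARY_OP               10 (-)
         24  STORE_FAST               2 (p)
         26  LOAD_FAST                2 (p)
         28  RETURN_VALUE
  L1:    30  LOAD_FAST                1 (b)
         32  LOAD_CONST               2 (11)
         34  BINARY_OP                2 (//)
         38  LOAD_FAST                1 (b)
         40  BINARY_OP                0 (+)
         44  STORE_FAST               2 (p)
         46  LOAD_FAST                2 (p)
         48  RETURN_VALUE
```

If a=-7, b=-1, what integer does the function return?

-2

LOAD_FAST_LOAD_FAST a,b → push -7,-1. Stack: [-7, -1]
COMPARE_OP bool(>) → -7 vs -1 = False. Stack: [False]
POP_JUMP_IF_FALSE → pop False; jump. Stack: []
LOAD_FAST b → push -1. Stack: [-1]
LOAD_CONST → push 11. Stack: [-1, 11]
BINARY_OP // → -1 // 11 = -1. Stack: [-1]
LOAD_FAST b → push -1. Stack: [-1, -1]
BINARY_OP + → -1 + -1 = -2. Stack: [-2]
STORE_FAST p → p=-2. Stack: []
LOAD_FAST p → push -2. Stack: [-2]
RETURN_VALUE → return -2.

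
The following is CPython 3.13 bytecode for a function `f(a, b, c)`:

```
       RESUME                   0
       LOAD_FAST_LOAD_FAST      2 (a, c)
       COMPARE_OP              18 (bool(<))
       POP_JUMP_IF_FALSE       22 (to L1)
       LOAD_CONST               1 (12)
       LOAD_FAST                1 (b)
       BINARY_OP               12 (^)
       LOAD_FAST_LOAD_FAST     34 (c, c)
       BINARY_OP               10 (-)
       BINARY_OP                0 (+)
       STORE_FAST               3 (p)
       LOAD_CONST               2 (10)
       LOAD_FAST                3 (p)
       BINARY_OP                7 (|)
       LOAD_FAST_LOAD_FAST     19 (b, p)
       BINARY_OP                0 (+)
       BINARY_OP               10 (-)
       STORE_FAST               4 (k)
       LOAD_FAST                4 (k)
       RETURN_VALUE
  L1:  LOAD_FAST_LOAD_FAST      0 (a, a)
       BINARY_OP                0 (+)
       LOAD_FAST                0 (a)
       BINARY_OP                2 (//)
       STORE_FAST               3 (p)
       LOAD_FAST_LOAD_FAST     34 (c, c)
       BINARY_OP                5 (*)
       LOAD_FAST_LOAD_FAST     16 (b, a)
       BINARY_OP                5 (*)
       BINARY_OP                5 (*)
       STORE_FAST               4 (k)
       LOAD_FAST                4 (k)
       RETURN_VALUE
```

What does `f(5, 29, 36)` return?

LOAD_FAST_LOAD_FAST a,c → push 5,36. Stack: [5, 36]
COMPARE_OP bool(<) → 5 vs 36 = True. Stack: [True]
POP_JUMP_IF_FALSE → pop True; no jump. Stack: []
LOAD_CONST → push 12. Stack: [12]
LOAD_FAST b → push 29. Stack: [12, 29]
BINARY_OP ^ → 12 ^ 29 = 17. Stack: [17]
LOAD_FAST_LOAD_FAST c,c → push 36,36. Stack: [17, 36, 36]
BINARY_OP - → 36 - 36 = 0. Stack: [17, 0]
BINARY_OP + → 17 + 0 = 17. Stack: [17]
STORE_FAST p → p=17. Stack: []
LOAD_CONST → push 10. Stack: [10]
LOAD_FAST p → push 17. Stack: [10, 17]
BINARY_OP | → 10 | 17 = 27. Stack: [27]
LOAD_FAST_LOAD_FAST b,p → push 29,17. Stack: [27, 29, 17]
BINARY_OP + → 29 + 17 = 46. Stack: [27, 46]
BINARY_OP - → 27 - 46 = -19. Stack: [-19]
STORE_FAST k → k=-19. Stack: []
LOAD_FAST k → push -19. Stack: [-19]
RETURN_VALUE → return -19.

-19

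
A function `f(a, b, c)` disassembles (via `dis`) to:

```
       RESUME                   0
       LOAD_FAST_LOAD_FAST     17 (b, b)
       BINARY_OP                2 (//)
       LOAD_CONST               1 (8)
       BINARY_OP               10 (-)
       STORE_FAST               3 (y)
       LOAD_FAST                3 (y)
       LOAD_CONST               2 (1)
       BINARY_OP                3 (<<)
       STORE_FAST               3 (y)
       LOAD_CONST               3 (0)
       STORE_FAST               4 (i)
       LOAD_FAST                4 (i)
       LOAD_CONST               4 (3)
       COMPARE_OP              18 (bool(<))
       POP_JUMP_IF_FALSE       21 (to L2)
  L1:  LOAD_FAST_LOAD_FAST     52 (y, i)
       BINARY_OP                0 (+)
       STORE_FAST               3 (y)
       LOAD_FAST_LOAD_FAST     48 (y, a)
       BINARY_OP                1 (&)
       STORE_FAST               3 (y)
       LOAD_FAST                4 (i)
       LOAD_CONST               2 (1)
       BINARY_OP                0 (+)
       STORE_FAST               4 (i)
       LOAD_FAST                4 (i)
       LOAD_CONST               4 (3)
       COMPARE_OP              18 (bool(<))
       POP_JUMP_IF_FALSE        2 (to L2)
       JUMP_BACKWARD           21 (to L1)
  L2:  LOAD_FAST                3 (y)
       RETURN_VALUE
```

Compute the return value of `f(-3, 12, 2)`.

LOAD_FAST_LOAD_FAST b,b → push 12,12. Stack: [12, 12]
BINARY_OP // → 12 // 12 = 1. Stack: [1]
LOAD_CONST → push 8. Stack: [1, 8]
BINARY_OP - → 1 - 8 = -7. Stack: [-7]
STORE_FAST y → y=-7. Stack: []
LOAD_FAST y → push -7. Stack: [-7]
LOAD_CONST → push 1. Stack: [-7, 1]
BINARY_OP << → -7 << 1 = -14. Stack: [-14]
STORE_FAST y → y=-14. Stack: []
LOAD_CONST → push 0. Stack: [0]
STORE_FAST i → i=0. Stack: []
LOAD_FAST i → push 0. Stack: [0]
LOAD_CONST → push 3. Stack: [0, 3]
COMPARE_OP bool(<) → 0 vs 3 = True. Stack: [True]
POP_JUMP_IF_FALSE → pop True; no jump. Stack: []
LOAD_FAST_LOAD_FAST y,i → push -14,0. Stack: [-14, 0]
BINARY_OP + → -14 + 0 = -14. Stack: [-14]
STORE_FAST y → y=-14. Stack: []
LOAD_FAST_LOAD_FAST y,a → push -14,-3. Stack: [-14, -3]
BINARY_OP & → -14 & -3 = -16. Stack: [-16]
STORE_FAST y → y=-16. Stack: []
LOAD_FAST i → push 0. Stack: [0]
LOAD_CONST → push 1. Stack: [0, 1]
BINARY_OP + → 0 + 1 = 1. Stack: [1]
STORE_FAST i → i=1. Stack: []
LOAD_FAST i → push 1. Stack: [1]
LOAD_CONST → push 3. Stack: [1, 3]
COMPARE_OP bool(<) → 1 vs 3 = True. Stack: [True]
POP_JUMP_IF_FALSE → pop True; no jump. Stack: []
LOAD_FAST_LOAD_FAST y,i → push -16,1. Stack: [-16, 1]
BINARY_OP + → -16 + 1 = -15. Stack: [-15]
STORE_FAST y → y=-15. Stack: []
LOAD_FAST_LOAD_FAST y,a → push -15,-3. Stack: [-15, -3]
BINARY_OP & → -15 & -3 = -15. Stack: [-15]
STORE_FAST y → y=-15. Stack: []
LOAD_FAST i → push 1. Stack: [1]
LOAD_CONST → push 1. Stack: [1, 1]
BINARY_OP + → 1 + 1 = 2. Stack: [2]
STORE_FAST i → i=2. Stack: []
LOAD_FAST i → push 2. Stack: [2]
LOAD_CONST → push 3. Stack: [2, 3]
COMPARE_OP bool(<) → 2 vs 3 = True. Stack: [True]
POP_JUMP_IF_FALSE → pop True; no jump. Stack: []
LOAD_FAST_LOAD_FAST y,i → push -15,2. Stack: [-15, 2]
BINARY_OP + → -15 + 2 = -13. Stack: [-13]
STORE_FAST y → y=-13. Stack: []
LOAD_FAST_LOAD_FAST y,a → push -13,-3. Stack: [-13, -3]
BINARY_OP & → -13 & -3 = -15. Stack: [-15]
STORE_FAST y → y=-15. Stack: []
LOAD_FAST i → push 2. Stack: [2]
LOAD_CONST → push 1. Stack: [2, 1]
BINARY_OP + → 2 + 1 = 3. Stack: [3]
STORE_FAST i → i=3. Stack: []
LOAD_FAST i → push 3. Stack: [3]
LOAD_CONST → push 3. Stack: [3, 3]
COMPARE_OP bool(<) → 3 vs 3 = False. Stack: [False]
POP_JUMP_IF_FALSE → pop False; jump. Stack: []
LOAD_FAST y → push -15. Stack: [-15]
RETURN_VALUE → return -15.

-15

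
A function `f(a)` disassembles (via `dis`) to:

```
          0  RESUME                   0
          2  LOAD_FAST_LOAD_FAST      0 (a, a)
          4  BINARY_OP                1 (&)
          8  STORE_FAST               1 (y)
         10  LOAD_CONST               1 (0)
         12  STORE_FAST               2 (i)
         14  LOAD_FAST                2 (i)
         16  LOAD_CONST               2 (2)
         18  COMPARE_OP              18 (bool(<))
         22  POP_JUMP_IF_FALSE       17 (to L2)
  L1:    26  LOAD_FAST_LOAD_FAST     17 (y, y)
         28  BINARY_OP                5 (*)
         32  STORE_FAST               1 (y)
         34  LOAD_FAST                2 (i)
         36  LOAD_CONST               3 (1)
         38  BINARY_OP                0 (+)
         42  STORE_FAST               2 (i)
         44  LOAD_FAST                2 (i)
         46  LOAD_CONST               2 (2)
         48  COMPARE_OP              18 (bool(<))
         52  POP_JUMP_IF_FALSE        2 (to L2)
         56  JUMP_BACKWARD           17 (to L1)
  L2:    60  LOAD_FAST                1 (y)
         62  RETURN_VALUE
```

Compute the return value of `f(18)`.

LOAD_FAST_LOAD_FAST a,a → push 18,18. Stack: [18, 18]
BINARY_OP & → 18 & 18 = 18. Stack: [18]
STORE_FAST y → y=18. Stack: []
LOAD_CONST → push 0. Stack: [0]
STORE_FAST i → i=0. Stack: []
LOAD_FAST i → push 0. Stack: [0]
LOAD_CONST → push 2. Stack: [0, 2]
COMPARE_OP bool(<) → 0 vs 2 = True. Stack: [True]
POP_JUMP_IF_FALSE → pop True; no jump. Stack: []
LOAD_FAST_LOAD_FAST y,y → push 18,18. Stack: [18, 18]
BINARY_OP * → 18 * 18 = 324. Stack: [324]
STORE_FAST y → y=324. Stack: []
LOAD_FAST i → push 0. Stack: [0]
LOAD_CONST → push 1. Stack: [0, 1]
BINARY_OP + → 0 + 1 = 1. Stack: [1]
STORE_FAST i → i=1. Stack: []
LOAD_FAST i → push 1. Stack: [1]
LOAD_CONST → push 2. Stack: [1, 2]
COMPARE_OP bool(<) → 1 vs 2 = True. Stack: [True]
POP_JUMP_IF_FALSE → pop True; no jump. Stack: []
LOAD_FAST_LOAD_FAST y,y → push 324,324. Stack: [324, 324]
BINARY_OP * → 324 * 324 = 104976. Stack: [104976]
STORE_FAST y → y=104976. Stack: []
LOAD_FAST i → push 1. Stack: [1]
LOAD_CONST → push 1. Stack: [1, 1]
BINARY_OP + → 1 + 1 = 2. Stack: [2]
STORE_FAST i → i=2. Stack: []
LOAD_FAST i → push 2. Stack: [2]
LOAD_CONST → push 2. Stack: [2, 2]
COMPARE_OP bool(<) → 2 vs 2 = False. Stack: [False]
POP_JUMP_IF_FALSE → pop False; jump. Stack: []
LOAD_FAST y → push 104976. Stack: [104976]
RETURN_VALUE → return 104976.

104976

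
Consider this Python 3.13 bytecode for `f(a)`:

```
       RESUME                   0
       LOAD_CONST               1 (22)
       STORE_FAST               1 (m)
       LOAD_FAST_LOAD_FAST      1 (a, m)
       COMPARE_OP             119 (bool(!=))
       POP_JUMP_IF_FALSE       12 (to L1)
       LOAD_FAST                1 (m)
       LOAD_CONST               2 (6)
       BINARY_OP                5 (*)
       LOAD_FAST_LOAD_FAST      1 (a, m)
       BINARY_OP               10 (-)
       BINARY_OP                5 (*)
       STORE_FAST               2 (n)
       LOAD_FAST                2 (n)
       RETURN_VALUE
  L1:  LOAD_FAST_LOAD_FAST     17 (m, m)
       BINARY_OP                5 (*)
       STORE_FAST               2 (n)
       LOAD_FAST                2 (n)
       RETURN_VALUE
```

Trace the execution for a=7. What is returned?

-1980

LOAD_CONST → push 22. Stack: [22]
STORE_FAST m → m=22. Stack: []
LOAD_FAST_LOAD_FAST a,m → push 7,22. Stack: [7, 22]
COMPARE_OP bool(!=) → 7 vs 22 = True. Stack: [True]
POP_JUMP_IF_FALSE → pop True; no jump. Stack: []
LOAD_FAST m → push 22. Stack: [22]
LOAD_CONST → push 6. Stack: [22, 6]
BINARY_OP * → 22 * 6 = 132. Stack: [132]
LOAD_FAST_LOAD_FAST a,m → push 7,22. Stack: [132, 7, 22]
BINARY_OP - → 7 - 22 = -15. Stack: [132, -15]
BINARY_OP * → 132 * -15 = -1980. Stack: [-1980]
STORE_FAST n → n=-1980. Stack: []
LOAD_FAST n → push -1980. Stack: [-1980]
RETURN_VALUE → return -1980.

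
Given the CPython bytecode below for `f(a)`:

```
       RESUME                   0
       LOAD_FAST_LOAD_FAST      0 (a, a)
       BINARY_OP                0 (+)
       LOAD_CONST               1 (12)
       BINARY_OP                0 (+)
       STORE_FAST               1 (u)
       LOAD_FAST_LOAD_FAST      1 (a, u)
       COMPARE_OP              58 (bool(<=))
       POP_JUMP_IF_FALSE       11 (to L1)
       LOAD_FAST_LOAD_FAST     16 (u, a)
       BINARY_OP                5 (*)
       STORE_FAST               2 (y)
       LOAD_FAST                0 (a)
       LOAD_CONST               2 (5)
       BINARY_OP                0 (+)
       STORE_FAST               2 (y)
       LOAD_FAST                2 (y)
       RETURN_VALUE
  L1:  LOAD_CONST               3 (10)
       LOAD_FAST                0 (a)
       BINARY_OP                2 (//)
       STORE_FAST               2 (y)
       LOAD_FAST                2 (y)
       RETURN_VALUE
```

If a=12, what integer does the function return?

LOAD_FAST_LOAD_FAST a,a → push 12,12. Stack: [12, 12]
BINARY_OP + → 12 + 12 = 24. Stack: [24]
LOAD_CONST → push 12. Stack: [24, 12]
BINARY_OP + → 24 + 12 = 36. Stack: [36]
STORE_FAST u → u=36. Stack: []
LOAD_FAST_LOAD_FAST a,u → push 12,36. Stack: [12, 36]
COMPARE_OP bool(<=) → 12 vs 36 = True. Stack: [True]
POP_JUMP_IF_FALSE → pop True; no jump. Stack: []
LOAD_FAST_LOAD_FAST u,a → push 36,12. Stack: [36, 12]
BINARY_OP * → 36 * 12 = 432. Stack: [432]
STORE_FAST y → y=432. Stack: []
LOAD_FAST a → push 12. Stack: [12]
LOAD_CONST → push 5. Stack: [12, 5]
BINARY_OP + → 12 + 5 = 17. Stack: [17]
STORE_FAST y → y=17. Stack: []
LOAD_FAST y → push 17. Stack: [17]
RETURN_VALUE → return 17.

17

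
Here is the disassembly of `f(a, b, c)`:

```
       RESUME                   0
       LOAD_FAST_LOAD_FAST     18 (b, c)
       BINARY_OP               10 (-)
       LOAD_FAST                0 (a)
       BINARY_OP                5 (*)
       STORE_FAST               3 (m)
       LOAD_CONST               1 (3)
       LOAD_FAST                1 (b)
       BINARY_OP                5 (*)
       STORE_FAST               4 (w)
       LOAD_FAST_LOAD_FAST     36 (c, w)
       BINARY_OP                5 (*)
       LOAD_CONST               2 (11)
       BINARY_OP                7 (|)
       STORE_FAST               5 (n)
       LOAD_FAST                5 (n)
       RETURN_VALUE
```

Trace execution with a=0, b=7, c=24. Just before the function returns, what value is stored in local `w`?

21

LOAD_FAST_LOAD_FAST b,c → push 7,24. Stack: [7, 24]
BINARY_OP - → 7 - 24 = -17. Stack: [-17]
LOAD_FAST a → push 0. Stack: [-17, 0]
BINARY_OP * → -17 * 0 = 0. Stack: [0]
STORE_FAST m → m=0. Stack: []
LOAD_CONST → push 3. Stack: [3]
LOAD_FAST b → push 7. Stack: [3, 7]
BINARY_OP * → 3 * 7 = 21. Stack: [21]
STORE_FAST w → w=21. Stack: []
LOAD_FAST_LOAD_FAST c,w → push 24,21. Stack: [24, 21]
BINARY_OP * → 24 * 21 = 504. Stack: [504]
LOAD_CONST → push 11. Stack: [504, 11]
BINARY_OP | → 504 | 11 = 507. Stack: [507]
STORE_FAST n → n=507. Stack: []
LOAD_FAST n → push 507. Stack: [507]
RETURN_VALUE → return 507.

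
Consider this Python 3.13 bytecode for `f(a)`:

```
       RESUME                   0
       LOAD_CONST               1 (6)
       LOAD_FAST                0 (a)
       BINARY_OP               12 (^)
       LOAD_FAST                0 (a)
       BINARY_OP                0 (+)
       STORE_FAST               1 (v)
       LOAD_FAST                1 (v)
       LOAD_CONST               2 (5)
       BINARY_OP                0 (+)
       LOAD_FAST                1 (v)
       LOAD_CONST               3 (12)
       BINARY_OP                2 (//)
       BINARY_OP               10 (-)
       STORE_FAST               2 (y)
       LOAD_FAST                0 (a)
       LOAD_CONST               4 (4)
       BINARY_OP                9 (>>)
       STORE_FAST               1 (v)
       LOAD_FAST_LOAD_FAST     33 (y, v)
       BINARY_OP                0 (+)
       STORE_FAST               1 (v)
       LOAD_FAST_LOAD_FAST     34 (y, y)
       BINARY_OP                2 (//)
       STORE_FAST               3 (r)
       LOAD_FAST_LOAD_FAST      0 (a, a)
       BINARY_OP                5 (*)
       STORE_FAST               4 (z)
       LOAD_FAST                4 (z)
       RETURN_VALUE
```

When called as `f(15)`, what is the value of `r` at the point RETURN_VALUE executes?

LOAD_CONST → push 6. Stack: [6]
LOAD_FAST a → push 15. Stack: [6, 15]
BINARY_OP ^ → 6 ^ 15 = 9. Stack: [9]
LOAD_FAST a → push 15. Stack: [9, 15]
BINARY_OP + → 9 + 15 = 24. Stack: [24]
STORE_FAST v → v=24. Stack: []
LOAD_FAST v → push 24. Stack: [24]
LOAD_CONST → push 5. Stack: [24, 5]
BINARY_OP + → 24 + 5 = 29. Stack: [29]
LOAD_FAST v → push 24. Stack: [29, 24]
LOAD_CONST → push 12. Stack: [29, 24, 12]
BINARY_OP // → 24 // 12 = 2. Stack: [29, 2]
BINARY_OP - → 29 - 2 = 27. Stack: [27]
STORE_FAST y → y=27. Stack: []
LOAD_FAST a → push 15. Stack: [15]
LOAD_CONST → push 4. Stack: [15, 4]
BINARY_OP >> → 15 >> 4 = 0. Stack: [0]
STORE_FAST v → v=0. Stack: []
LOAD_FAST_LOAD_FAST y,v → push 27,0. Stack: [27, 0]
BINARY_OP + → 27 + 0 = 27. Stack: [27]
STORE_FAST v → v=27. Stack: []
LOAD_FAST_LOAD_FAST y,y → push 27,27. Stack: [27, 27]
BINARY_OP // → 27 // 27 = 1. Stack: [1]
STORE_FAST r → r=1. Stack: []
LOAD_FAST_LOAD_FAST a,a → push 15,15. Stack: [15, 15]
BINARY_OP * → 15 * 15 = 225. Stack: [225]
STORE_FAST z → z=225. Stack: []
LOAD_FAST z → push 225. Stack: [225]
RETURN_VALUE → return 225.

1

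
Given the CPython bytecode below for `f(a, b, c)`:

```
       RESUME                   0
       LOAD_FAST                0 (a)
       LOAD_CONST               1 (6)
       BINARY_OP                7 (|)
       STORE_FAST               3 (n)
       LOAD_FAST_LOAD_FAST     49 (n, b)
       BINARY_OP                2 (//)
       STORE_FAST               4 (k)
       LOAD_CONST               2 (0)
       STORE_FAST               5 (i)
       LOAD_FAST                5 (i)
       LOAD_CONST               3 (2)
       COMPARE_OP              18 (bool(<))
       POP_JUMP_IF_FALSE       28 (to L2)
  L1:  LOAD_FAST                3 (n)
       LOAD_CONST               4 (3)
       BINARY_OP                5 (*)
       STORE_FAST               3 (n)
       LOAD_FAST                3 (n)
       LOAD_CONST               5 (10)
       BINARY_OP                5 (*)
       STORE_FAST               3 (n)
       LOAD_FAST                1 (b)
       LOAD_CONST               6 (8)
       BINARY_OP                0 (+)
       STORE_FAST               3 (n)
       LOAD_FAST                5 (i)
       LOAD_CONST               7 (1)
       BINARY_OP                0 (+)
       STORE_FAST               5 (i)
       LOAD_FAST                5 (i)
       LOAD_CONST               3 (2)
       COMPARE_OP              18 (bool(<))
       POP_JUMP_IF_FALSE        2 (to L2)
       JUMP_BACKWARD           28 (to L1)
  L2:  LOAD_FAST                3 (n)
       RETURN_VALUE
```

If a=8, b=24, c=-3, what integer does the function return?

LOAD_FAST a → push 8. Stack: [8]
LOAD_CONST → push 6. Stack: [8, 6]
BINARY_OP | → 8 | 6 = 14. Stack: [14]
STORE_FAST n → n=14. Stack: []
LOAD_FAST_LOAD_FAST n,b → push 14,24. Stack: [14, 24]
BINARY_OP // → 14 // 24 = 0. Stack: [0]
STORE_FAST k → k=0. Stack: []
LOAD_CONST → push 0. Stack: [0]
STORE_FAST i → i=0. Stack: []
LOAD_FAST i → push 0. Stack: [0]
LOAD_CONST → push 2. Stack: [0, 2]
COMPARE_OP bool(<) → 0 vs 2 = True. Stack: [True]
POP_JUMP_IF_FALSE → pop True; no jump. Stack: []
LOAD_FAST n → push 14. Stack: [14]
LOAD_CONST → push 3. Stack: [14, 3]
BINARY_OP * → 14 * 3 = 42. Stack: [42]
STORE_FAST n → n=42. Stack: []
LOAD_FAST n → push 42. Stack: [42]
LOAD_CONST → push 10. Stack: [42, 10]
BINARY_OP * → 42 * 10 = 420. Stack: [420]
STORE_FAST n → n=420. Stack: []
LOAD_FAST b → push 24. Stack: [24]
LOAD_CONST → push 8. Stack: [24, 8]
BINARY_OP + → 24 + 8 = 32. Stack: [32]
STORE_FAST n → n=32. Stack: []
LOAD_FAST i → push 0. Stack: [0]
LOAD_CONST → push 1. Stack: [0, 1]
BINARY_OP + → 0 + 1 = 1. Stack: [1]
STORE_FAST i → i=1. Stack: []
LOAD_FAST i → push 1. Stack: [1]
LOAD_CONST → push 2. Stack: [1, 2]
COMPARE_OP bool(<) → 1 vs 2 = True. Stack: [True]
POP_JUMP_IF_FALSE → pop True; no jump. Stack: []
LOAD_FAST n → push 32. Stack: [32]
LOAD_CONST → push 3. Stack: [32, 3]
BINARY_OP * → 32 * 3 = 96. Stack: [96]
STORE_FAST n → n=96. Stack: []
LOAD_FAST n → push 96. Stack: [96]
LOAD_CONST → push 10. Stack: [96, 10]
BINARY_OP * → 96 * 10 = 960. Stack: [960]
STORE_FAST n → n=960. Stack: []
LOAD_FAST b → push 24. Stack: [24]
LOAD_CONST → push 8. Stack: [24, 8]
BINARY_OP + → 24 + 8 = 32. Stack: [32]
STORE_FAST n → n=32. Stack: []
LOAD_FAST i → push 1. Stack: [1]
LOAD_CONST → push 1. Stack: [1, 1]
BINARY_OP + → 1 + 1 = 2. Stack: [2]
STORE_FAST i → i=2. Stack: []
LOAD_FAST i → push 2. Stack: [2]
LOAD_CONST → push 2. Stack: [2, 2]
COMPARE_OP bool(<) → 2 vs 2 = False. Stack: [False]
POP_JUMP_IF_FALSE → pop False; jump. Stack: []
LOAD_FAST n → push 32. Stack: [32]
RETURN_VALUE → return 32.

32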